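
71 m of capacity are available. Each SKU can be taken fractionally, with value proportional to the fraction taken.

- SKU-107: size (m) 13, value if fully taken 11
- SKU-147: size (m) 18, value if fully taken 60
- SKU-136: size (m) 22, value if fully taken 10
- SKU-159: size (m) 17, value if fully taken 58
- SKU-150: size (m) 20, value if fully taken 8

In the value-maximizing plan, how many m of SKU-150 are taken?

1

Best value per unit of size first: SKU-159 58/17≈3.41, SKU-147 60/18≈3.33, SKU-107 11/13≈0.846, SKU-136 10/22≈0.455, SKU-150 8/20≈0.4.
All 17 m of SKU-159 fit (value 58) — 54 remain.
All 18 m of SKU-147 fit (value 60) — 36 remain.
Take all of SKU-107 (13 m, value 11) — 23 m left.
SKU-136: take in full, 22 m for value 10 — 1 left.
Fill the last 1 m with part of SKU-150: 1/20 of it earns 0.4.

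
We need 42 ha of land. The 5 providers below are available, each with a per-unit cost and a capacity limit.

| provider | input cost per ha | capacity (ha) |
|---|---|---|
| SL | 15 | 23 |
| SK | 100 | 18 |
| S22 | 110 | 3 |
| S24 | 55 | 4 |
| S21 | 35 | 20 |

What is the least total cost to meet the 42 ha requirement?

1010

Cheapest first:
Take 23 from SL at 15 ; need 19 more.
S21 at 35: take 19 of its 20 ; requirement met.
S24, SK, S22: unused.
Cost = 23×15 + 19×35 = 1010.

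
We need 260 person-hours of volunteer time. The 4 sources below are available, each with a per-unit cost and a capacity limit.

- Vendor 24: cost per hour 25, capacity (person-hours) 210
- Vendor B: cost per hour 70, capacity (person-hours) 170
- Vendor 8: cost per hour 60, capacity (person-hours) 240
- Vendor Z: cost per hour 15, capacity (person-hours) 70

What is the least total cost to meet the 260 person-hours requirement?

Fill from the cheapest source first.
Vendor Z at 15: take all 70 person-hours ; 190 still needed.
Vendor 24 at 25: take 190 of its 210 ; requirement met.
Vendor 8, Vendor B: unused.
Cost = 70×15 + 190×25 = 5800.

5800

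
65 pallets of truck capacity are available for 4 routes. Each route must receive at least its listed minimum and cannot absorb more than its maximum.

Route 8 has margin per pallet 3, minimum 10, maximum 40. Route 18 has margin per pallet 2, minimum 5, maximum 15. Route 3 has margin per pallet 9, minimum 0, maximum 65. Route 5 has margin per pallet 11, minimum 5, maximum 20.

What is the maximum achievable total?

530

Meeting every minimum uses 10+5+0+5 = 20 pallets, leaving 45.
Order the routes by margin per pallet: Route 5 11 > Route 3 9 > Route 8 3 > Route 18 2.
Route 5 takes 15 more to reach its cap of 20 ; 30 left.
Route 3 has room for 65 more but only 30 remain, so it gets 30.
Total = 3×10 + 2×5 + 9×30 + 11×20 = 530.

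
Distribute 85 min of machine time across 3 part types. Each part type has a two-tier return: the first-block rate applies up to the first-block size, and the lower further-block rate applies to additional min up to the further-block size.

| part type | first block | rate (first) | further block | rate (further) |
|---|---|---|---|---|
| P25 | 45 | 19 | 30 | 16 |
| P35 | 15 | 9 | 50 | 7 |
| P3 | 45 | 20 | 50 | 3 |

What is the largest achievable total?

Rank every tier by rate: P3/first 20 > P25/first 19 > P25/second 16 > P35/first 9 > P35/second 7 > P3/second 3.
Fill P3 first block (45 at 20) — 40 left.
40 remain; put them into P25 first at 19.
Total = 20×45 + 19×40 = 1660.

1660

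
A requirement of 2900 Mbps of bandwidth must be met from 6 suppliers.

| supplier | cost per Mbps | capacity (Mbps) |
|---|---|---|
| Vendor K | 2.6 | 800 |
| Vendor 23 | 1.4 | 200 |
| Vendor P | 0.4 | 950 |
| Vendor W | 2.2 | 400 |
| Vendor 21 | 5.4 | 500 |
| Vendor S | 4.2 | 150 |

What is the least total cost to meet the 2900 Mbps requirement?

6410

Use suppliers in increasing cost order.
Vendor P (0.4): use full 950 — 1950 Mbps to go.
Take 200 from Vendor 23 at 1.4 — need 1750 more.
Vendor W at 2.2: take all 400 Mbps — 1350 still needed.
Take 800 from Vendor K at 2.6 — need 550 more.
Vendor S at 4.2: take all 150 Mbps — 400 still needed.
Take 400 from Vendor 21 at 5.4 to finish.
Cost = 950×0.4 + 200×1.4 + 400×2.2 + 800×2.6 + 150×4.2 + 400×5.4 = 6410.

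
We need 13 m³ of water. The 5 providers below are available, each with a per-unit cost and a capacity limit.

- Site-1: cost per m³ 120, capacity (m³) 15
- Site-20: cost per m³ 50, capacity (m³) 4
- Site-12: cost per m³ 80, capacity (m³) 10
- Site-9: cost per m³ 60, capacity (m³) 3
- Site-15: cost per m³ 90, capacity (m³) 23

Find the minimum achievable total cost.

Use providers in increasing cost order.
Take 4 from Site-20 at 50 — need 9 more.
Site-9 at 60: take all 3 m³ — 6 still needed.
Site-12 at 80: take 6 of its 10 — requirement met.
Site-15, Site-1: unused.
Cost = 4×50 + 3×60 + 6×80 = 860.

860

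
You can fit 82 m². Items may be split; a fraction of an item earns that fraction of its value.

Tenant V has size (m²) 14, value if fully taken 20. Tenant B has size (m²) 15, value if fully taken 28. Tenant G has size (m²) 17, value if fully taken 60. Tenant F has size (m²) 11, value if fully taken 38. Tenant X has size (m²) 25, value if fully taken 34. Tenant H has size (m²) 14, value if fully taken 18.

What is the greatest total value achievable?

Best value per unit of size first: Tenant G 60/17≈3.53, Tenant F 38/11≈3.45, Tenant B 28/15≈1.87, Tenant V 20/14≈1.43, Tenant X 34/25≈1.36, Tenant H 18/14≈1.29.
Tenant G: take in full, 17 m² for value 60 → 65 left.
Take all of Tenant F (11 m², value 38) → 54 m² left.
Tenant B: take in full, 15 m² for value 28 → 39 left.
Take all of Tenant V (14 m², value 20) → 25 m² left.
All 25 m² of Tenant X fit (value 34) → 0 remain.
Total value = 180.

180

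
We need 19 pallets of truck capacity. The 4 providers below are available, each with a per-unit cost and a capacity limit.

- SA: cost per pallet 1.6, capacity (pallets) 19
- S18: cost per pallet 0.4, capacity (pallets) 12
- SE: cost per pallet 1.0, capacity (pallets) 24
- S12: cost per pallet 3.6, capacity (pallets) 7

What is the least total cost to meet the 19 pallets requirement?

11.8

Cheapest first:
S18 at 0.4: take all 12 pallets → 7 still needed.
SE (1.0): take the remaining 7 → done.
SA, S12: unused.
Cost = 12×0.4 + 7×1.0 = 11.8.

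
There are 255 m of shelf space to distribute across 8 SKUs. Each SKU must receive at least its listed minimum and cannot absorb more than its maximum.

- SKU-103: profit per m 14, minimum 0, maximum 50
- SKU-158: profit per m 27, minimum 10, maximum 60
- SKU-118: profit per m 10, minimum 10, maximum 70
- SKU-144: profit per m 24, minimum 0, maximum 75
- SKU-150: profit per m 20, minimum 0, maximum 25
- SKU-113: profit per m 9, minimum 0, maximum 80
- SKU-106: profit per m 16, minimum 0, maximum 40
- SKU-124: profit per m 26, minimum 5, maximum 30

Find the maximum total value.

5650

Meeting every minimum uses 0+10+10+0+0+0+0+5 = 25 m, leaving 230.
Highest profit per m first: SKU-158 27 > SKU-124 26 > SKU-144 24 > SKU-150 20 > SKU-106 16 > SKU-103 14 > SKU-118 10 > SKU-113 9.
SKU-158 takes 50 more to reach its cap of 60 → 180 left.
SKU-124 takes 25 more to reach its cap of 30 → 155 left.
Give SKU-144 75 more to hit its cap of 75 → 80 left.
SKU-150: +25 to 25 (cap) → 55 left.
SKU-106 takes 40 more to reach its cap of 40 → 15 left.
Only 15 left; SKU-103 takes them to reach 15.
Total = 14×15 + 27×60 + 10×10 + 24×75 + 20×25 + 16×40 + 26×30 = 5650.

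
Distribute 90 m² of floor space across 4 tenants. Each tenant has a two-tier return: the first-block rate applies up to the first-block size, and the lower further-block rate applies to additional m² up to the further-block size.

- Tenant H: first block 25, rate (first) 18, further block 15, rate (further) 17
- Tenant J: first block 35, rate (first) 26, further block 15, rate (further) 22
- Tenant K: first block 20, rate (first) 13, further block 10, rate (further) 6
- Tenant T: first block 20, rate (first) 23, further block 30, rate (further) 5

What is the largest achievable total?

Treat each block as its own option and order by rate: Tenant J/tier1 26 > Tenant T/tier1 23 > Tenant J/tier2 22 > Tenant H/tier1 18 > Tenant H/tier2 17 > Tenant K/tier1 13 > Tenant K/tier2 6 > Tenant T/tier2 5.
Fill Tenant J tier1 block (35 at 26) → 55 left.
Tenant T tier1 at 23: fill all 20 → 35 left.
Tenant J/tier2 (22): +15 → 20 left.
Tenant H/tier1: +20 of 25 at 18; pool empty.
Total = 26×35 + 23×20 + 22×15 + 18×20 = 2060.

2060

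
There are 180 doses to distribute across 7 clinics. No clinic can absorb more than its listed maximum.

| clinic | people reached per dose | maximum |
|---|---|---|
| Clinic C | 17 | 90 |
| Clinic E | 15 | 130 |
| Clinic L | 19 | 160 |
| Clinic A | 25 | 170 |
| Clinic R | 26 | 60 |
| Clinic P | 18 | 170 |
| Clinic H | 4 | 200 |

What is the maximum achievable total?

Rank by people reached per dose: Clinic R 26 > Clinic A 25 > Clinic L 19 > Clinic P 18 > Clinic C 17 > Clinic E 15 > Clinic H 4.
Clinic R: +60 to 60 (cap) — 120 left.
Only 120 left; Clinic A takes them to reach 120.
Total = 25×120 + 26×60 = 4560.

4560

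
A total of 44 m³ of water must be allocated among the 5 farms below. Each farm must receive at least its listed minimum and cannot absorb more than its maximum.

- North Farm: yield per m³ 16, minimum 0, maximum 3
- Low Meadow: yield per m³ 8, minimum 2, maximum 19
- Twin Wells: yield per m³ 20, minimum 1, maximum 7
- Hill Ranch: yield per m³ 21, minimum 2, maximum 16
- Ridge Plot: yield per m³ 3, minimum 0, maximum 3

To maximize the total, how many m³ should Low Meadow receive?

Meeting every minimum uses 0+2+1+2+0 = 5 m³, leaving 39.
Highest yield per m³ first: Hill Ranch 21 > Twin Wells 20 > North Farm 16 > Low Meadow 8 > Ridge Plot 3.
Hill Ranch: +14 to 16 (cap) ; 25 left.
Twin Wells: +6 to 7 (cap) ; 19 left.
Give North Farm 3 more to hit its cap of 3 ; 16 left.
Low Meadow: +16 (room for 17) → 18. Pool exhausted.

18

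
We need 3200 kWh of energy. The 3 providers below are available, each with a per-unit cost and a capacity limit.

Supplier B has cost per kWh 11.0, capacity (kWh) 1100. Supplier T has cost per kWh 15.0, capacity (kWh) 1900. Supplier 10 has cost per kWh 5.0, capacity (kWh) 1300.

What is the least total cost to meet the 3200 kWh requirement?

Fill from the cheapest provider first.
Supplier 10 (5.0): use full 1300 — 1900 kWh to go.
Supplier B at 11.0: take all 1100 kWh — 800 still needed.
Supplier T (15.0): take the remaining 800 — done.
Cost = 1300×5.0 + 1100×11.0 + 800×15.0 = 30600.

30600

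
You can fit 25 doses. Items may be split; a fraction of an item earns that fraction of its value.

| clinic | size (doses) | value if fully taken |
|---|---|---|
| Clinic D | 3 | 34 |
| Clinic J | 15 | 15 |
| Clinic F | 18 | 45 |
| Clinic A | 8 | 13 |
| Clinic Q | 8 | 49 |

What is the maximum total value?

Sort by value density: Clinic D 34/3≈11.3, Clinic Q 49/8≈6.12, Clinic F 45/18≈2.5, Clinic A 13/8≈1.62, Clinic J 15/15≈1.
All 3 doses of Clinic D fit (value 34) — 22 remain.
Clinic Q: take in full, 8 doses for value 49 — 14 left.
14 doses left: a 14/18 share of Clinic F gives 45×14/18 = 35.
Total value = 118.

118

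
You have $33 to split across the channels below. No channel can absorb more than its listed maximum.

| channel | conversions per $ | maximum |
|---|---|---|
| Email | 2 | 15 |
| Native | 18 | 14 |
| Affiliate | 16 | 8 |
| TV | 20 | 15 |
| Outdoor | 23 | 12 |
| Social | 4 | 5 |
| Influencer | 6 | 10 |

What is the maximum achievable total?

Order the channels by conversions per $: Outdoor 23 > TV 20 > Native 18 > Affiliate 16 > Influencer 6 > Social 4 > Email 2.
Give Outdoor 12 to hit its cap of 12 → 21 left.
Give TV 15 to hit its cap of 15 → 6 left.
Native has room for 14 but only 6 remain, so it gets 6.
Total = 18×6 + 20×15 + 23×12 = 684.

684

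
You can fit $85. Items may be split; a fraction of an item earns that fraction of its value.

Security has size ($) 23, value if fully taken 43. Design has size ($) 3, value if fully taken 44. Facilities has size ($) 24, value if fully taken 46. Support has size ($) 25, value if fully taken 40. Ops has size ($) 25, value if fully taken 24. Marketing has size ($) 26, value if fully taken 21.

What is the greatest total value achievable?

Sort by value density: Design 44/3≈14.7, Facilities 46/24≈1.92, Security 43/23≈1.87, Support 40/25≈1.6, Ops 24/25≈0.96, Marketing 21/26≈0.808.
Design: take in full, 3 $ for value 44 — 82 left.
Take all of Facilities (24 $, value 46) — 58 $ left.
Take all of Security (23 $, value 43) — 35 $ left.
All 25 $ of Support fit (value 40) — 10 remain.
Only 10 $ remain; take 10/25 of Ops for value 24×10/25 = 9.6.
Total value = 182.6.

182.6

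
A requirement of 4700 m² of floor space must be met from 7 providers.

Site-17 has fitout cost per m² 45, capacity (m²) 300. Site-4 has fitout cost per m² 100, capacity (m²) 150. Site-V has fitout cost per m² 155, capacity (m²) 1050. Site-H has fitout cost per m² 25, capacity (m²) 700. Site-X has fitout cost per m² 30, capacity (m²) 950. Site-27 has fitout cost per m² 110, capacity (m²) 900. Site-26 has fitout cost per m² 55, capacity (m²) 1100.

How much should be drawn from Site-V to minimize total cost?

600

Use providers in increasing cost order.
Site-H (25): use full 700 ; 4000 m² to go.
Site-X (30): use full 950 ; 3050 m² to go.
Take 300 from Site-17 at 45 ; need 2750 more.
Site-26 at 55: take all 1100 m² ; 1650 still needed.
Site-4 at 100: take all 150 m² ; 1500 still needed.
Take 900 from Site-27 at 110 ; need 600 more.
Take 600 from Site-V at 155 to finish.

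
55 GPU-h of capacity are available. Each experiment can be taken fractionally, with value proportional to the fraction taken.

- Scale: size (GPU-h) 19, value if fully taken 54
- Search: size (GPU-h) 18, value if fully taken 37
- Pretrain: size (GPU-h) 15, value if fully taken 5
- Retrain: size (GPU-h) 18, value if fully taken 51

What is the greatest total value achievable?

Rank by value-to-size ratio: Scale 54/19≈2.84, Retrain 51/18≈2.83, Search 37/18≈2.06, Pretrain 5/15≈0.333.
Take all of Scale (19 GPU-h, value 54) → 36 GPU-h left.
Retrain: take in full, 18 GPU-h for value 51 → 18 left.
All 18 GPU-h of Search fit (value 37) → 0 remain.
Total value = 142.

142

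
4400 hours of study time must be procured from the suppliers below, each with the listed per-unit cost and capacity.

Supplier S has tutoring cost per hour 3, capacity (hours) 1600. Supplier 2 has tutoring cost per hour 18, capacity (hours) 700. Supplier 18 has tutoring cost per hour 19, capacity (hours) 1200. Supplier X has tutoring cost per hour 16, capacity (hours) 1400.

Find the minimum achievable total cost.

Cheapest first:
Supplier S (3): use full 1600 → 2800 hours to go.
Take 1400 from Supplier X at 16 → need 1400 more.
Supplier 2 (18): use full 700 → 700 hours to go.
Supplier 18 at 19: take 700 of its 1200 → requirement met.
Cost = 1600×3 + 1400×16 + 700×18 + 700×19 = 53100.

53100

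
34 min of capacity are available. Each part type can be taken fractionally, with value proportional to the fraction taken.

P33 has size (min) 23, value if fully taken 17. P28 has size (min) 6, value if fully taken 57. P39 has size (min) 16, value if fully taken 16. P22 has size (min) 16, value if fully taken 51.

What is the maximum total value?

Best value per unit of size first: P28 57/6≈9.5, P22 51/16≈3.19, P39 16/16≈1, P33 17/23≈0.739.
Take all of P28 (6 min, value 57) — 28 min left.
Take all of P22 (16 min, value 51) — 12 min left.
12 min left: a 12/16 share of P39 gives 16×12/16 = 12.
Total value = 120.

120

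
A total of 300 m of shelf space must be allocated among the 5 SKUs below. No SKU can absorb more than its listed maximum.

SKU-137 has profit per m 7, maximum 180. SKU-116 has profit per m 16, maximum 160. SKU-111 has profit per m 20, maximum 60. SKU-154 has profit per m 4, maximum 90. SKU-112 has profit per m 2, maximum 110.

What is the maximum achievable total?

Rank by profit per m: SKU-111 20 > SKU-116 16 > SKU-137 7 > SKU-154 4 > SKU-112 2.
SKU-111 takes 60 to reach its cap of 60 ; 240 left.
SKU-116 takes 160 to reach its cap of 160 ; 80 left.
SKU-137: +80 (room for 180) → 80. Pool exhausted.
Total = 7×80 + 16×160 + 20×60 = 4320.

4320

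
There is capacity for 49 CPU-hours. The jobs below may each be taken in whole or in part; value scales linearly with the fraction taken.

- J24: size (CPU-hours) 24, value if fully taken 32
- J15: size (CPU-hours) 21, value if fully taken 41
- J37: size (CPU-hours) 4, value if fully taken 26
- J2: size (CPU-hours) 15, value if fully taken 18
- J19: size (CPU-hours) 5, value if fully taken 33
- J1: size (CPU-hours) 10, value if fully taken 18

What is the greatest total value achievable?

130

Sort by value density: J19 33/5≈6.6, J37 26/4≈6.5, J15 41/21≈1.95, J1 18/10≈1.8, J24 32/24≈1.33, J2 18/15≈1.2.
J19: take in full, 5 CPU-hours for value 33 — 44 left.
J37: take in full, 4 CPU-hours for value 26 — 40 left.
All 21 CPU-hours of J15 fit (value 41) — 19 remain.
Take all of J1 (10 CPU-hours, value 18) — 9 CPU-hours left.
Only 9 CPU-hours remain; take 9/24 of J24 for value 32×9/24 = 12.
Total value = 130.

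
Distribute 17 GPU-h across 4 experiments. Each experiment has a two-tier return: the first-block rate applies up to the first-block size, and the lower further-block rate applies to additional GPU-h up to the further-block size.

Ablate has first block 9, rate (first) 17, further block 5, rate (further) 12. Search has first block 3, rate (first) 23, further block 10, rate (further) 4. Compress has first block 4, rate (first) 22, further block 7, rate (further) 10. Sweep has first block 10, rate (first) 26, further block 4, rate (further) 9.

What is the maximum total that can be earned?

417

Treat each block as its own option and order by rate: Sweep/tier1 26 > Search/tier1 23 > Compress/tier1 22 > Ablate/tier1 17 > Ablate/tier2 12 > Compress/tier2 10 > Sweep/tier2 9 > Search/tier2 4.
Sweep/tier1 (26): +10 — 7 left.
Fill Search tier1 block (3 at 23) — 4 left.
Compress/tier1 (22): +4 — 0 left.
Total = 26×10 + 23×3 + 22×4 = 417.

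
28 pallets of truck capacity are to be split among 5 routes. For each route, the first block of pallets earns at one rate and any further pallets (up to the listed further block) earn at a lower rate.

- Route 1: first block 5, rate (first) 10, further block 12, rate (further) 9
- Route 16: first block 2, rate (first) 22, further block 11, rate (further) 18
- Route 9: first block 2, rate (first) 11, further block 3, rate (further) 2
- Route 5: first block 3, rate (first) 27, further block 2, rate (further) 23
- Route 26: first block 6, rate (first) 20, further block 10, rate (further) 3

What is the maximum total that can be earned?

531

Rank every tier by rate: Route 5/tier1 27 > Route 5/tier2 23 > Route 16/tier1 22 > Route 26/tier1 20 > Route 16/tier2 18 > Route 9/tier1 11 > Route 1/tier1 10 > Route 1/tier2 9 > Route 26/tier2 3 > Route 9/tier2 2.
Route 5/tier1 (27): +3 → 25 left.
Route 5/tier2 (23): +2 → 23 left.
Fill Route 16 tier1 block (2 at 22) → 21 left.
Route 26 tier1 at 20: fill all 6 → 15 left.
Route 16/tier2 (18): +11 → 4 left.
Fill Route 9 tier1 block (2 at 11) → 2 left.
Route 1/tier1: +2 of 5 at 10; pool empty.
Total = 27×3 + 23×2 + 22×2 + 20×6 + 18×11 + 11×2 + 10×2 = 531.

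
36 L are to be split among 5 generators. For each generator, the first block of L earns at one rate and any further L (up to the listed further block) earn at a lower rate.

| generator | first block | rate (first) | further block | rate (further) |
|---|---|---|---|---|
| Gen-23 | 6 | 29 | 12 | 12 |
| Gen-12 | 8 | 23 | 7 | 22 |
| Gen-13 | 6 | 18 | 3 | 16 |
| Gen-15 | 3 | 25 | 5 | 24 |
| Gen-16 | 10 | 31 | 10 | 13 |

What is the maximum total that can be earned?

Rank every tier by rate: Gen-16/tier1 31 > Gen-23/tier1 29 > Gen-15/tier1 25 > Gen-15/tier2 24 > Gen-12/tier1 23 > Gen-12/tier2 22 > Gen-13/tier1 18 > Gen-13/tier2 16 > Gen-16/tier2 13 > Gen-23/tier2 12.
Gen-16/tier1 (31): +10 — 26 left.
Gen-23 tier1 at 29: fill all 6 — 20 left.
Fill Gen-15 tier1 block (3 at 25) — 17 left.
Gen-15/tier2 (24): +5 — 12 left.
Gen-12 tier1 at 23: fill all 8 — 4 left.
Gen-12 tier2 at 22: only 4 left, fill 4.
Total = 31×10 + 29×6 + 25×3 + 24×5 + 23×8 + 22×4 = 951.

951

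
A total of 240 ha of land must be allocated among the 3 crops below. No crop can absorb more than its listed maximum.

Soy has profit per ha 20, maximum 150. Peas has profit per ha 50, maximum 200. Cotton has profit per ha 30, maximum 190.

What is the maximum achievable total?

11200

Highest profit per ha first: Peas 50 > Cotton 30 > Soy 20.
Peas: +200 to 200 (cap) ; 40 left.
Only 40 left; Cotton takes them to reach 40.
Total = 50×200 + 30×40 = 11200.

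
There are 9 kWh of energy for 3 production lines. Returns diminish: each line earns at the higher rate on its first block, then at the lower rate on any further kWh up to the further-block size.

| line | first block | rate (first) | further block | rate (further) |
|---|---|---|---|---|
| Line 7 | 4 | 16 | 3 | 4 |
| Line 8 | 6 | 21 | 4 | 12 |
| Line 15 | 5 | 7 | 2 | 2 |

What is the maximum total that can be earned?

Order all 6 blocks by rate: Line 8/first 21 > Line 7/first 16 > Line 8/second 12 > Line 15/first 7 > Line 7/second 4 > Line 15/second 2.
Line 8 first at 21: fill all 6 — 3 left.
Line 7 first at 16: only 3 left, fill 3.
Total = 21×6 + 16×3 = 174.

174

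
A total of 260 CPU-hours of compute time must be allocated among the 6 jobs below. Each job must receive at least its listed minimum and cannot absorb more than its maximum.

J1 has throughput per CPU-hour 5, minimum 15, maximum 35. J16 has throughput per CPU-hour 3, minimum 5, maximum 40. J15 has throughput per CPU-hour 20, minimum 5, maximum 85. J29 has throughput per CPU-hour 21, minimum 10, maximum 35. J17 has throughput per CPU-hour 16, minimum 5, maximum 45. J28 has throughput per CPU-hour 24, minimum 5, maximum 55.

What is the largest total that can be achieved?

Meeting every minimum uses 15+5+5+10+5+5 = 45 CPU-hours, leaving 215.
Order the jobs by throughput per CPU-hour: J28 24 > J29 21 > J15 20 > J17 16 > J1 5 > J16 3.
J28 takes 50 more to reach its cap of 55 — 165 left.
J29 takes 25 more to reach its cap of 35 — 140 left.
Give J15 80 more to hit its cap of 85 — 60 left.
Give J17 40 more to hit its cap of 45 — 20 left.
J1 takes 20 more to reach its cap of 35 — 0 left.
Total = 5×35 + 3×5 + 20×85 + 21×35 + 16×45 + 24×55 = 4665.

4665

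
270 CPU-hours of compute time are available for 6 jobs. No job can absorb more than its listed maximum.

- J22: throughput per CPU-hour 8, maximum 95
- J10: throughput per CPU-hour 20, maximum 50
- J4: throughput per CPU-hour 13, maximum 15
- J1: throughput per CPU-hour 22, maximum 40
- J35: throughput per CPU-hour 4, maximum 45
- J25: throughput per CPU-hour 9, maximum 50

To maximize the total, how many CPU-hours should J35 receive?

Rank by throughput per CPU-hour: J1 22 > J10 20 > J4 13 > J25 9 > J22 8 > J35 4.
J1: +40 to 40 (cap) ; 230 left.
Give J10 50 to hit its cap of 50 ; 180 left.
J4: +15 to 15 (cap) ; 165 left.
J25 takes 50 to reach its cap of 50 ; 115 left.
J22 takes 95 to reach its cap of 95 ; 20 left.
J35: +20 (room for 45) → 20. Pool exhausted.

20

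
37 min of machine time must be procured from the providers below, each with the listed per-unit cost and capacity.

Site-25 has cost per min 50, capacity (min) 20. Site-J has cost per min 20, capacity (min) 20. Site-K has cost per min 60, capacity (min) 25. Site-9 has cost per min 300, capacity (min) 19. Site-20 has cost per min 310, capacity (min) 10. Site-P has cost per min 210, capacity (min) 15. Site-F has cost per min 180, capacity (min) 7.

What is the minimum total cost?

1250

Use providers in increasing cost order.
Site-J (20): use full 20 — 17 min to go.
Site-25 at 50: take 17 of its 20 — requirement met.
Site-K, Site-F, Site-P, Site-9, Site-20: unused.
Cost = 20×20 + 17×50 = 1250.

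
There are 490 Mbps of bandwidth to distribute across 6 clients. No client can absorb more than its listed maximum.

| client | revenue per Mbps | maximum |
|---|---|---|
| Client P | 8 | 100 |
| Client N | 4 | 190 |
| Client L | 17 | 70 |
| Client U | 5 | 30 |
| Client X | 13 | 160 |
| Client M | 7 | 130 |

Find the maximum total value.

5130

Order the clients by revenue per Mbps: Client L 17 > Client X 13 > Client P 8 > Client M 7 > Client U 5 > Client N 4.
Give Client L 70 to hit its cap of 70 — 420 left.
Client X takes 160 to reach its cap of 160 — 260 left.
Give Client P 100 to hit its cap of 100 — 160 left.
Client M: +130 to 130 (cap) — 30 left.
Give Client U 30 to hit its cap of 30 — 0 left.
Total = 8×100 + 17×70 + 5×30 + 13×160 + 7×130 = 5130.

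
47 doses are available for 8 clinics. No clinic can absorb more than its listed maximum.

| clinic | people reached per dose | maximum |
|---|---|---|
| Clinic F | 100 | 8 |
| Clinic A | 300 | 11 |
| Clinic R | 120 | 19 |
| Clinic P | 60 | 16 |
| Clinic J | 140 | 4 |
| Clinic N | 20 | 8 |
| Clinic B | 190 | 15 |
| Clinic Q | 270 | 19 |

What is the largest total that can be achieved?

11560

Rank by people reached per dose: Clinic A 300 > Clinic Q 270 > Clinic B 190 > Clinic J 140 > Clinic R 120 > Clinic F 100 > Clinic P 60 > Clinic N 20.
Give Clinic A 11 to hit its cap of 11 — 36 left.
Clinic Q: +19 to 19 (cap) — 17 left.
Clinic B: +15 to 15 (cap) — 2 left.
Only 2 left; Clinic J takes them to reach 2.
Total = 300×11 + 140×2 + 190×15 + 270×19 = 11560.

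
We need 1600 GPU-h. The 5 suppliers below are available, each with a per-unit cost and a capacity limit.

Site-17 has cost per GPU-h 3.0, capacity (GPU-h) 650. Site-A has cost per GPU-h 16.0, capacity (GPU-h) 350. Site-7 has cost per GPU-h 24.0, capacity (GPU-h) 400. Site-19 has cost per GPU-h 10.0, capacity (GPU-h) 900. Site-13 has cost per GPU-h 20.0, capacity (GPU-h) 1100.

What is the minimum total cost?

Cheapest first:
Site-17 at 3.0: take all 650 GPU-h → 950 still needed.
Take 900 from Site-19 at 10.0 → need 50 more.
Site-A at 16.0: take 50 of its 350 → requirement met.
Site-13, Site-7: unused.
Cost = 650×3.0 + 900×10.0 + 50×16.0 = 11750.

11750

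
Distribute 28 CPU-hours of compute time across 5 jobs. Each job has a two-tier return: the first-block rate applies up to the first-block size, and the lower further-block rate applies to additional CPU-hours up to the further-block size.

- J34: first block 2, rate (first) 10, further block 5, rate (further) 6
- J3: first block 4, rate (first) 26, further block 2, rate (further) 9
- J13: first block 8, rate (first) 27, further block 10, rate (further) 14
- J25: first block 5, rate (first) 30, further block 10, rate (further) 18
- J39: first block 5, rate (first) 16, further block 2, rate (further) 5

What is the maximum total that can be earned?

666

Treat each block as its own option and order by rate: J25/T1 30 > J13/T1 27 > J3/T1 26 > J25/T2 18 > J39/T1 16 > J13/T2 14 > J34/T1 10 > J3/T2 9 > J34/T2 6 > J39/T2 5.
J25/T1 (30): +5 ; 23 left.
J13/T1 (27): +8 ; 15 left.
Fill J3 T1 block (4 at 26) ; 11 left.
J25/T2 (18): +10 ; 1 left.
1 remain; put them into J39 T1 at 16.
Total = 30×5 + 27×8 + 26×4 + 18×10 + 16×1 = 666.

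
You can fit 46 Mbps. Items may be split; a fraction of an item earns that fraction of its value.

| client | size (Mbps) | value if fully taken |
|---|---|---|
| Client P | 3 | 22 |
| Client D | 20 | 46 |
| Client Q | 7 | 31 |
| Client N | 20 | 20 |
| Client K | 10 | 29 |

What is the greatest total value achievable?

Rank by value-to-size ratio: Client P 22/3≈7.33, Client Q 31/7≈4.43, Client K 29/10≈2.9, Client D 46/20≈2.3, Client N 20/20≈1.
Client P: take in full, 3 Mbps for value 22 — 43 left.
All 7 Mbps of Client Q fit (value 31) — 36 remain.
Client K: take in full, 10 Mbps for value 29 — 26 left.
Take all of Client D (20 Mbps, value 46) — 6 Mbps left.
Fill the last 6 Mbps with part of Client N: 6/20 of it earns 6.
Total value = 134.

134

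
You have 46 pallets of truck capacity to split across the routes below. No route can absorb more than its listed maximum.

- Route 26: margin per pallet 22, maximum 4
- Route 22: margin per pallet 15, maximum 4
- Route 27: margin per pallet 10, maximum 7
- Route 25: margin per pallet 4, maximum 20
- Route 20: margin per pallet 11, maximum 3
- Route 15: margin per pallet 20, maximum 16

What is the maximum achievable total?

Rank by margin per pallet: Route 26 22 > Route 15 20 > Route 22 15 > Route 20 11 > Route 27 10 > Route 25 4.
Give Route 26 4 to hit its cap of 4 — 42 left.
Give Route 15 16 to hit its cap of 16 — 26 left.
Give Route 22 4 to hit its cap of 4 — 22 left.
Route 20 takes 3 to reach its cap of 3 — 19 left.
Give Route 27 7 to hit its cap of 7 — 12 left.
Only 12 left; Route 25 takes them to reach 12.
Total = 22×4 + 15×4 + 10×7 + 4×12 + 11×3 + 20×16 = 619.

619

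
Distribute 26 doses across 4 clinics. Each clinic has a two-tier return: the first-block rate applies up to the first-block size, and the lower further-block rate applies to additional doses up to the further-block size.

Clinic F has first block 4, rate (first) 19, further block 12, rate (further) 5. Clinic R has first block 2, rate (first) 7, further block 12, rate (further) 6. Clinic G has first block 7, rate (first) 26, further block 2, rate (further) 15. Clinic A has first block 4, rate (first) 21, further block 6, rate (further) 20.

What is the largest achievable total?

512

Rank every tier by rate: Clinic G/first 26 > Clinic A/first 21 > Clinic A/second 20 > Clinic F/first 19 > Clinic G/second 15 > Clinic R/first 7 > Clinic R/second 6 > Clinic F/second 5.
Fill Clinic G first block (7 at 26) ; 19 left.
Fill Clinic A first block (4 at 21) ; 15 left.
Fill Clinic A second block (6 at 20) ; 9 left.
Clinic F/first (19): +4 ; 5 left.
Clinic G second at 15: fill all 2 ; 3 left.
Clinic R/first (7): +2 ; 1 left.
1 remain; put them into Clinic R second at 6.
Total = 26×7 + 21×4 + 20×6 + 19×4 + 15×2 + 7×2 + 6×1 = 512.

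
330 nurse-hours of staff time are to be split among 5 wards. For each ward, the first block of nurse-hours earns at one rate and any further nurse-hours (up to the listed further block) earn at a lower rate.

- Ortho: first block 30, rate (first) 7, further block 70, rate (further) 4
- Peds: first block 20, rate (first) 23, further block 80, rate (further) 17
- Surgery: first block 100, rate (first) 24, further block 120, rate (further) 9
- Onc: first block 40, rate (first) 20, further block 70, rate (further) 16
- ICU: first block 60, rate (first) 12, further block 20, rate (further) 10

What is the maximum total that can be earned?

6380

Rank every tier by rate: Surgery/tier1 24 > Peds/tier1 23 > Onc/tier1 20 > Peds/tier2 17 > Onc/tier2 16 > ICU/tier1 12 > ICU/tier2 10 > Surgery/tier2 9 > Ortho/tier1 7 > Ortho/tier2 4.
Surgery tier1 at 24: fill all 100 → 230 left.
Peds/tier1 (23): +20 → 210 left.
Onc tier1 at 20: fill all 40 → 170 left.
Peds tier2 at 17: fill all 80 → 90 left.
Fill Onc tier2 block (70 at 16) → 20 left.
20 remain; put them into ICU tier1 at 12.
Total = 24×100 + 23×20 + 20×40 + 17×80 + 16×70 + 12×20 = 6380.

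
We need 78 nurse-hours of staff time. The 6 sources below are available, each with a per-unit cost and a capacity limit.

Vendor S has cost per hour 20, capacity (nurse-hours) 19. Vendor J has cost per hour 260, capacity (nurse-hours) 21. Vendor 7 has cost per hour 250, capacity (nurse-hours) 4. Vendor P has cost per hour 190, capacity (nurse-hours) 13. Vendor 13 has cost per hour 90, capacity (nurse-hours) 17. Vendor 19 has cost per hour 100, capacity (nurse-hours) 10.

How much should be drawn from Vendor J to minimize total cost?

15

Cheapest first:
Take 19 from Vendor S at 20 → need 59 more.
Take 17 from Vendor 13 at 90 → need 42 more.
Take 10 from Vendor 19 at 100 → need 32 more.
Vendor P at 190: take all 13 nurse-hours → 19 still needed.
Vendor 7 (250): use full 4 → 15 nurse-hours to go.
Vendor J at 260: take 15 of its 21 → requirement met.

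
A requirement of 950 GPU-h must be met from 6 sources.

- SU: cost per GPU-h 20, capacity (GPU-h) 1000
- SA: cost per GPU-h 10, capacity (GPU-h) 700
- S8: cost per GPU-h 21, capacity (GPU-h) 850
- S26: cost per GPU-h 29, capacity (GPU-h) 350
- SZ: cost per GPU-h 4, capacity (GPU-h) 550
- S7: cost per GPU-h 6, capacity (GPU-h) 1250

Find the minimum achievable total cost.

Cheapest first:
SZ at 4: take all 550 GPU-h — 400 still needed.
S7 at 6: take 400 of its 1250 — requirement met.
SA, SU, S8, S26: unused.
Cost = 550×4 + 400×6 = 4600.

4600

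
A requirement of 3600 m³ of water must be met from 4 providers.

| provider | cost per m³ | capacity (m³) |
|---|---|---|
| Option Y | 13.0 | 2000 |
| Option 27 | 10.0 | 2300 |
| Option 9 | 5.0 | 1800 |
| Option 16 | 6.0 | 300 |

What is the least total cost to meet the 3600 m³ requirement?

25800

Use providers in increasing cost order.
Take 1800 from Option 9 at 5.0 — need 1800 more.
Take 300 from Option 16 at 6.0 — need 1500 more.
Option 27 (10.0): take the remaining 1500 — done.
Option Y: unused.
Cost = 1800×5.0 + 300×6.0 + 1500×10.0 = 25800.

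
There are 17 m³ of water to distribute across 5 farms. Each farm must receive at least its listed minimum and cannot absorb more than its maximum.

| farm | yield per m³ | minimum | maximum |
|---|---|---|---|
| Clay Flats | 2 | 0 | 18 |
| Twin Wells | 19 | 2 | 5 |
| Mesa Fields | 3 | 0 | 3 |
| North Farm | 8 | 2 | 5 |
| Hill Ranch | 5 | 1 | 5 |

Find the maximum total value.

166

Meeting every minimum uses 0+2+0+2+1 = 5 m³, leaving 12.
Order the farms by yield per m³: Twin Wells 19 > North Farm 8 > Hill Ranch 5 > Mesa Fields 3 > Clay Flats 2.
Twin Wells takes 3 more to reach its cap of 5 ; 9 left.
North Farm: +3 to 5 (cap) ; 6 left.
Hill Ranch takes 4 more to reach its cap of 5 ; 2 left.
Mesa Fields has room for 3 more but only 2 remain, so it gets 2.
Total = 19×5 + 3×2 + 8×5 + 5×5 = 166.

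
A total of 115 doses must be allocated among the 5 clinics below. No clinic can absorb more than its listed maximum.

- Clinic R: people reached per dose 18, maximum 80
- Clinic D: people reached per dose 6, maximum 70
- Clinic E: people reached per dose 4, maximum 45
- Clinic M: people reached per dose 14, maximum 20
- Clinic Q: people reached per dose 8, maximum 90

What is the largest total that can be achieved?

Highest people reached per dose first: Clinic R 18 > Clinic M 14 > Clinic Q 8 > Clinic D 6 > Clinic E 4.
Give Clinic R 80 to hit its cap of 80 — 35 left.
Give Clinic M 20 to hit its cap of 20 — 15 left.
Clinic Q has room for 90 but only 15 remain, so it gets 15.
Total = 18×80 + 14×20 + 8×15 = 1840.

1840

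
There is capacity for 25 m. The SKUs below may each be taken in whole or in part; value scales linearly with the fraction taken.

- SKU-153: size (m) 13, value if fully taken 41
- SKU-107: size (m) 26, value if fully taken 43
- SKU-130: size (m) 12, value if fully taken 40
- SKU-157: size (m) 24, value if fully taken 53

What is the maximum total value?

81

Sort by value density: SKU-130 40/12≈3.33, SKU-153 41/13≈3.15, SKU-157 53/24≈2.21, SKU-107 43/26≈1.65.
SKU-130: take in full, 12 m for value 40 → 13 left.
Take all of SKU-153 (13 m, value 41) → 0 m left.
Total value = 81.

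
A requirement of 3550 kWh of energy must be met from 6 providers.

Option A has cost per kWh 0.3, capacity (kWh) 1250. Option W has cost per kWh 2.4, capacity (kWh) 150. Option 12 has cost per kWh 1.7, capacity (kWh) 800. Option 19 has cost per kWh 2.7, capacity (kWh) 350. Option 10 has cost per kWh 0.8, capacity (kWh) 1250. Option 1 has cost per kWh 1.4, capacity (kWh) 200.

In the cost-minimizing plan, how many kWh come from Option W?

Use providers in increasing cost order.
Option A (0.3): use full 1250 ; 2300 kWh to go.
Option 10 at 0.8: take all 1250 kWh ; 1050 still needed.
Option 1 (1.4): use full 200 ; 850 kWh to go.
Option 12 at 1.7: take all 800 kWh ; 50 still needed.
Option W (2.4): take the remaining 50 ; done.
Option 19: unused.

50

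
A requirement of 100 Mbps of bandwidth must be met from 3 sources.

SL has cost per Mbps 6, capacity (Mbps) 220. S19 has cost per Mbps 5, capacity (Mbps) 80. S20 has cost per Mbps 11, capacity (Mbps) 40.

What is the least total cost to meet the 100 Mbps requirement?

Cheapest first:
S19 at 5: take all 80 Mbps ; 20 still needed.
SL (6): take the remaining 20 ; done.
S20: unused.
Cost = 80×5 + 20×6 = 520.

520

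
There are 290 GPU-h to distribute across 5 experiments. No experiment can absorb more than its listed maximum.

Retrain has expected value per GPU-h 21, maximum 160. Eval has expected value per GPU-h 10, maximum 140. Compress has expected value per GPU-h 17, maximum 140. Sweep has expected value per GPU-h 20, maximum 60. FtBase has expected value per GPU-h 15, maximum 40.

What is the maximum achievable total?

5750

Highest expected value per GPU-h first: Retrain 21 > Sweep 20 > Compress 17 > FtBase 15 > Eval 10.
Retrain: +160 to 160 (cap) → 130 left.
Sweep: +60 to 60 (cap) → 70 left.
Compress: +70 (room for 140) → 70. Pool exhausted.
Total = 21×160 + 17×70 + 20×60 = 5750.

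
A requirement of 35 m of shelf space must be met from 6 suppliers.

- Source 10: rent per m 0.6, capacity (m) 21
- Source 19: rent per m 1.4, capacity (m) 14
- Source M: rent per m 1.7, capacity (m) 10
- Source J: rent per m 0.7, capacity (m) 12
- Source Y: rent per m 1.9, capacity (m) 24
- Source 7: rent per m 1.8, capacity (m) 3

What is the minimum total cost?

23.8

Use suppliers in increasing cost order.
Take 21 from Source 10 at 0.6 ; need 14 more.
Source J (0.7): use full 12 ; 2 m to go.
Take 2 from Source 19 at 1.4 to finish.
Source M, Source 7, Source Y: unused.
Cost = 21×0.6 + 12×0.7 + 2×1.4 = 23.8.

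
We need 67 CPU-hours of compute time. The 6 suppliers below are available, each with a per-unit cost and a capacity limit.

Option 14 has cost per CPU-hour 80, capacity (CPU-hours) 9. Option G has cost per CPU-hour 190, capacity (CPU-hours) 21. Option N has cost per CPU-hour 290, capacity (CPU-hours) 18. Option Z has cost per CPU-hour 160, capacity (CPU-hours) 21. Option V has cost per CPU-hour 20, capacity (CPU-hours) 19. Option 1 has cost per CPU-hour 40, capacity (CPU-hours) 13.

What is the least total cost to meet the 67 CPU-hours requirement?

Cheapest first:
Take 19 from Option V at 20 ; need 48 more.
Option 1 (40): use full 13 ; 35 CPU-hours to go.
Option 14 at 80: take all 9 CPU-hours ; 26 still needed.
Take 21 from Option Z at 160 ; need 5 more.
Option G (190): take the remaining 5 ; done.
Option N: unused.
Cost = 19×20 + 13×40 + 9×80 + 21×160 + 5×190 = 5930.

5930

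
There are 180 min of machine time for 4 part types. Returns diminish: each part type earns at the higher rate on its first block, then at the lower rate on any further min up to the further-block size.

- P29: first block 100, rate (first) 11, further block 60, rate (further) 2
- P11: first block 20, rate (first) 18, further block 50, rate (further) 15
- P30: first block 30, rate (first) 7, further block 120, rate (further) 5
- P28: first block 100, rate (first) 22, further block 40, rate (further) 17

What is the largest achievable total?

3540

Rank every tier by rate: P28/first 22 > P11/first 18 > P28/second 17 > P11/second 15 > P29/first 11 > P30/first 7 > P30/second 5 > P29/second 2.
P28/first (22): +100 — 80 left.
P11 first at 18: fill all 20 — 60 left.
Fill P28 second block (40 at 17) — 20 left.
20 remain; put them into P11 second at 15.
Total = 22×100 + 18×20 + 17×40 + 15×20 = 3540.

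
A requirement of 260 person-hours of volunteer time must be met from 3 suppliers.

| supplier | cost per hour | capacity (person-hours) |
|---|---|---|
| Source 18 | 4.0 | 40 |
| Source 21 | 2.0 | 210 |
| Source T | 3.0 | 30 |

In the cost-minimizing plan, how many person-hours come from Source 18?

20

Cheapest first:
Source 21 at 2.0: take all 210 person-hours — 50 still needed.
Source T at 3.0: take all 30 person-hours — 20 still needed.
Take 20 from Source 18 at 4.0 to finish.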